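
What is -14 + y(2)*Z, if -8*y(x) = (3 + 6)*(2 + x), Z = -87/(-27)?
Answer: -57/2 ≈ -28.500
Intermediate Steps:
Z = 29/9 (Z = -87*(-1/27) = 29/9 ≈ 3.2222)
y(x) = -9/4 - 9*x/8 (y(x) = -(3 + 6)*(2 + x)/8 = -9*(2 + x)/8 = -(18 + 9*x)/8 = -9/4 - 9*x/8)
-14 + y(2)*Z = -14 + (-9/4 - 9/8*2)*(29/9) = -14 + (-9/4 - 9/4)*(29/9) = -14 - 9/2*29/9 = -14 - 29/2 = -57/2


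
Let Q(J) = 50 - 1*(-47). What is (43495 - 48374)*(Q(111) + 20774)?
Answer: -101829609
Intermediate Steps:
Q(J) = 97 (Q(J) = 50 + 47 = 97)
(43495 - 48374)*(Q(111) + 20774) = (43495 - 48374)*(97 + 20774) = -4879*20871 = -101829609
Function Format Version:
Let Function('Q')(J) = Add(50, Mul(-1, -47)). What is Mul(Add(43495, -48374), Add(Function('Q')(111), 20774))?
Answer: -101829609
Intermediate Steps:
Function('Q')(J) = 97 (Function('Q')(J) = Add(50, 47) = 97)
Mul(Add(43495, -48374), Add(Function('Q')(111), 20774)) = Mul(Add(43495, -48374), Add(97, 20774)) = Mul(-4879, 20871) = -101829609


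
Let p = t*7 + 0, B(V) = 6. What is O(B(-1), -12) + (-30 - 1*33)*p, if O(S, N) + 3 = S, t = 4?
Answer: -1761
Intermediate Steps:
O(S, N) = -3 + S
p = 28 (p = 4*7 + 0 = 28 + 0 = 28)
O(B(-1), -12) + (-30 - 1*33)*p = (-3 + 6) + (-30 - 1*33)*28 = 3 + (-30 - 33)*28 = 3 - 63*28 = 3 - 1764 = -1761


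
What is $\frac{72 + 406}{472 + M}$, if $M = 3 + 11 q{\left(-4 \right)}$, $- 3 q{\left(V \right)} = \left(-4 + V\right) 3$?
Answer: $\frac{478}{563} \approx 0.84902$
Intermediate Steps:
$q{\left(V \right)} = 4 - V$ ($q{\left(V \right)} = - \frac{\left(-4 + V\right) 3}{3} = - \frac{-12 + 3 V}{3} = 4 - V$)
$M = 91$ ($M = 3 + 11 \left(4 - -4\right) = 3 + 11 \left(4 + 4\right) = 3 + 11 \cdot 8 = 3 + 88 = 91$)
$\frac{72 + 406}{472 + M} = \frac{72 + 406}{472 + 91} = \frac{478}{563}$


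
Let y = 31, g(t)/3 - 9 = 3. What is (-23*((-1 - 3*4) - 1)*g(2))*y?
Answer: 359352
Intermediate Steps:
g(t) = 36 (g(t) = 27 + 3*3 = 27 + 9 = 36)
(-23*((-1 - 3*4) - 1)*g(2))*y = -23*((-1 - 3*4) - 1)*36*31 = -23*((-1 - 12) - 1)*36*31 = -23*(-13 - 1)*36*31 = -(-322)*36*31 = -23*(-504)*31 = 11592*31 = 359352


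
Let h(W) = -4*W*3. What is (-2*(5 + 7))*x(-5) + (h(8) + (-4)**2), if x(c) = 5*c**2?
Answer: -3080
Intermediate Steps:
h(W) = -12*W
(-2*(5 + 7))*x(-5) + (h(8) + (-4)**2) = (-2*(5 + 7))*(5*(-5)**2) + (-12*8 + (-4)**2) = (-2*12)*(5*25) + (-96 + 16) = -24*125 - 80 = -3000 - 80 = -3080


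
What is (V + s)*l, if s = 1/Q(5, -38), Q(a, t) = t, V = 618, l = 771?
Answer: 18105393/38 ≈ 4.7646e+5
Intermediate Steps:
s = -1/38 (s = 1/(-38) = -1/38 ≈ -0.026316)
(V + s)*l = (618 - 1/38)*771 = (23483/38)*771 = 18105393/38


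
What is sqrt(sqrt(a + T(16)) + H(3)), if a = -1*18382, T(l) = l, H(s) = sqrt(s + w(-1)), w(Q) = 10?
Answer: sqrt(sqrt(13) + I*sqrt(18366)) ≈ 8.3419 + 8.1229*I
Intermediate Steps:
H(s) = sqrt(10 + s) (H(s) = sqrt(s + 10) = sqrt(10 + s))
a = -18382
sqrt(sqrt(a + T(16)) + H(3)) = sqrt(sqrt(-18382 + 16) + sqrt(10 + 3)) = sqrt(sqrt(-18366) + sqrt(13)) = sqrt(I*sqrt(18366) + sqrt(13)) = sqrt(sqrt(13) + I*sqrt(18366))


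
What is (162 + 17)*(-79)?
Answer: -14141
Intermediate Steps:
(162 + 17)*(-79) = 179*(-79) = -14141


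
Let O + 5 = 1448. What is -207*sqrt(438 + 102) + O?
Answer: 1443 - 1242*sqrt(15) ≈ -3367.2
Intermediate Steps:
O = 1443 (O = -5 + 1448 = 1443)
-207*sqrt(438 + 102) + O = -207*sqrt(438 + 102) + 1443 = -1242*sqrt(15) + 1443 = 1443 - 1242*sqrt(15)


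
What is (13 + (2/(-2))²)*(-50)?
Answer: -700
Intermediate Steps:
(13 + (2/(-2))²)*(-50) = (13 + (2*(-½))²)*(-50) = (13 + (-1)²)*(-50) = (13 + 1)*(-50) = 14*(-50) = -700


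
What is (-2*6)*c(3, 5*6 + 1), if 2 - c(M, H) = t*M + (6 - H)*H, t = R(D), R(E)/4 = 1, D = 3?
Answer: -9180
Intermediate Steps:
R(E) = 4 (R(E) = 4*1 = 4)
t = 4
c(M, H) = 2 - 4*M - H*(6 - H) (c(M, H) = 2 - (4*M + (6 - H)*H) = 2 - (4*M + H*(6 - H)) = 2 + (-4*M - H*(6 - H)) = 2 - 4*M - H*(6 - H))
(-2*6)*c(3, 5*6 + 1) = (-2*6)*(2 + (5*6 + 1)² - 6*(5*6 + 1) - 4*3) = -12*(2 + (30 + 1)² - 6*(30 + 1) - 12) = -12*(2 + 31² - 6*31 - 12) = -12*(2 + 961 - 186 - 12) = -12*765 = -9180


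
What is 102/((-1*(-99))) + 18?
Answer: 628/33 ≈ 19.030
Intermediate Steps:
102/((-1*(-99))) + 18 = 102/99 + 18 = 102*(1/99) + 18 = 34/33 + 18 = 628/33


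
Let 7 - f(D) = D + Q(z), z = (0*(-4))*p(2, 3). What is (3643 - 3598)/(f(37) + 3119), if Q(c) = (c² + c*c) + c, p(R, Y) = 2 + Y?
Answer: 45/3089 ≈ 0.014568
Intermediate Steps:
z = 0 (z = (0*(-4))*(2 + 3) = 0*5 = 0)
Q(c) = c + 2*c² (Q(c) = (c² + c²) + c = 2*c² + c = c + 2*c²)
f(D) = 7 - D (f(D) = 7 - (D + 0*(1 + 2*0)) = 7 - (D + 0*(1 + 0)) = 7 - (D + 0*1) = 7 - (D + 0) = 7 - D)
(3643 - 3598)/(f(37) + 3119) = (3643 - 3598)/((7 - 1*37) + 3119) = 45/((7 - 37) + 3119) = 45/(-30 + 3119) = 45/3089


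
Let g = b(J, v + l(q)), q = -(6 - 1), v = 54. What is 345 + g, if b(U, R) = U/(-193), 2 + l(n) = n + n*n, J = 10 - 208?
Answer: 66783/193 ≈ 346.03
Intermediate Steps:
J = -198
q = -5 (q = -1*5 = -5)
l(n) = -2 + n + n² (l(n) = -2 + (n + n*n) = -2 + (n + n²) = -2 + n + n²)
b(U, R) = -U/193 (b(U, R) = U*(-1/193) = -U/193)
g = 198/193 (g = -1/193*(-198) = 198/193 ≈ 1.0259)
345 + g = 345 + 198/193 = 66783/193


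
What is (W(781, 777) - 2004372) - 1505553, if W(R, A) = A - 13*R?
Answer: -3519301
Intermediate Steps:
(W(781, 777) - 2004372) - 1505553 = ((777 - 13*781) - 2004372) - 1505553 = ((777 - 10153) - 2004372) - 1505553 = (-9376 - 2004372) - 1505553 = -2013748 - 1505553 = -3519301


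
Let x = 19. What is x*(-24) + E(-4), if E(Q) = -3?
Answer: -459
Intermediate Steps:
x*(-24) + E(-4) = 19*(-24) - 3 = -456 - 3 = -459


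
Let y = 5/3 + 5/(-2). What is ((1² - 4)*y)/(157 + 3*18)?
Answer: 5/422 ≈ 0.011848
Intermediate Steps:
y = -⅚ (y = 5*(⅓) + 5*(-½) = 5/3 - 5/2 = -⅚ ≈ -0.83333)
((1² - 4)*y)/(157 + 3*18) = ((1² - 4)*(-⅚))/(157 + 3*18) = ((1 - 4)*(-⅚))/(157 + 54) = (-3*(-⅚))/211 = (1/211)*(5/2) = 5/422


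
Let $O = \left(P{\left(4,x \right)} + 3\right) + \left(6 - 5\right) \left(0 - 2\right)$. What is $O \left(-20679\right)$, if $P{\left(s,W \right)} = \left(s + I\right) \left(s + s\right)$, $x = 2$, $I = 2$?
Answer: $-1013271$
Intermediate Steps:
$P{\left(s,W \right)} = 2 s \left(2 + s\right)$ ($P{\left(s,W \right)} = \left(s + 2\right) \left(s + s\right) = \left(2 + s\right) 2 s = 2 s \left(2 + s\right)$)
$O = 49$ ($O = \left(2 \cdot 4 \left(2 + 4\right) + 3\right) + \left(6 - 5\right) \left(0 - 2\right) = \left(2 \cdot 4 \cdot 6 + 3\right) + 1 \left(-2\right) = \left(48 + 3\right) - 2 = 51 - 2 = 49$)
$O \left(-20679\right) = 49 \left(-20679\right) = -1013271$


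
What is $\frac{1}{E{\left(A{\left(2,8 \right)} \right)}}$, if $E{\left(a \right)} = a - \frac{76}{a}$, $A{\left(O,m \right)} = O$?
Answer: $- \frac{1}{36} \approx -0.027778$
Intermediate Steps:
$E{\left(a \right)} = a - \frac{76}{a}$
$\frac{1}{E{\left(A{\left(2,8 \right)} \right)}} = \frac{1}{2 - \frac{76}{2}} = \frac{1}{2 - 38} = \frac{1}{-36} = - \frac{1}{36}$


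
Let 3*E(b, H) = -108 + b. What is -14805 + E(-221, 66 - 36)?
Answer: -44744/3 ≈ -14915.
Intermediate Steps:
E(b, H) = -36 + b/3 (E(b, H) = (-108 + b)/3 = -36 + b/3)
-14805 + E(-221, 66 - 36) = -14805 + (-36 + (1/3)*(-221)) = -14805 + (-36 - 221/3) = -14805 - 329/3 = -44744/3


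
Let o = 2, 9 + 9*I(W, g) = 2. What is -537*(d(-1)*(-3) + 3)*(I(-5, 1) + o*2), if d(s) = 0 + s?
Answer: -10382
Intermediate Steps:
d(s) = s
I(W, g) = -7/9 (I(W, g) = -1 + (1/9)*2 = -1 + 2/9 = -7/9)
-537*(d(-1)*(-3) + 3)*(I(-5, 1) + o*2) = -537*(-1*(-3) + 3)*(-7/9 + 2*2) = -537*(3 + 3)*(-7/9 + 4) = -3222*29/9 = -537*58/3 = -10382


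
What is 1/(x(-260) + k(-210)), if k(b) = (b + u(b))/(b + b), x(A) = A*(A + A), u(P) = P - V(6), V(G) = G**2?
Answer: 35/4732038 ≈ 7.3964e-6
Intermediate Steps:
u(P) = -36 + P (u(P) = P - 1*6**2 = P - 1*36 = P - 36 = -36 + P)
x(A) = 2*A**2 (x(A) = A*(2*A) = 2*A**2)
k(b) = (-36 + 2*b)/(2*b) (k(b) = (b + (-36 + b))/(b + b) = (-36 + 2*b)/((2*b)) = (-36 + 2*b)*(1/(2*b)) = (-36 + 2*b)/(2*b))
1/(x(-260) + k(-210)) = 1/(2*(-260)**2 + (-18 - 210)/(-210)) = 1/(2*67600 - 1/210*(-228)) = 1/(135200 + 38/35) = 1/(4732038/35) = 35/4732038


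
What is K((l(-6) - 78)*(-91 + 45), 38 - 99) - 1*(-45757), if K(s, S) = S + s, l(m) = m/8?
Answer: 98637/2 ≈ 49319.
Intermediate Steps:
l(m) = m/8 (l(m) = m*(⅛) = m/8)
K((l(-6) - 78)*(-91 + 45), 38 - 99) - 1*(-45757) = ((38 - 99) + ((⅛)*(-6) - 78)*(-91 + 45)) - 1*(-45757) = (-61 + (-¾ - 78)*(-46)) + 45757 = (-61 - 315/4*(-46)) + 45757 = (-61 + 7245/2) + 45757 = 7123/2 + 45757 = 98637/2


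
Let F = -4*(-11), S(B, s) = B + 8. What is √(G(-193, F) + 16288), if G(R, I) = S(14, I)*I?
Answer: 2*√4314 ≈ 131.36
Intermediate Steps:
S(B, s) = 8 + B
F = 44
G(R, I) = 22*I (G(R, I) = (8 + 14)*I = 22*I)
√(G(-193, F) + 16288) = √(22*44 + 16288) = √(968 + 16288) = √17256 = 2*√4314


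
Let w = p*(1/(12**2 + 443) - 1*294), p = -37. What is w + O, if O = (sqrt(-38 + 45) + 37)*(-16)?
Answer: 6037845/587 - 16*sqrt(7) ≈ 10244.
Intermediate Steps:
O = -592 - 16*sqrt(7) (O = (sqrt(7) + 37)*(-16) = (37 + sqrt(7))*(-16) = -592 - 16*sqrt(7) ≈ -634.33)
w = 6385349/587 (w = -37*(1/(12**2 + 443) - 1*294) = -37*(1/(144 + 443) - 294) = -37*(1/587 - 294) = -37*(-172577/587) = 6385349/587 ≈ 10878.)
w + O = 6385349/587 + (-592 - 16*sqrt(7)) = 6037845/587 - 16*sqrt(7)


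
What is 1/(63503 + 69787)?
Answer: 1/133290 ≈ 7.5024e-6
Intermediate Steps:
1/(63503 + 69787) = 1/133290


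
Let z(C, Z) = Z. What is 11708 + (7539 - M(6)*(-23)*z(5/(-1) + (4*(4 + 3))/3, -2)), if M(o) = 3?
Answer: 19109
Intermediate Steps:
11708 + (7539 - M(6)*(-23)*z(5/(-1) + (4*(4 + 3))/3, -2)) = 11708 + (7539 - 3*(-23)*(-2)) = 11708 + (7539 - (-69)*(-2)) = 11708 + (7539 - 1*138) = 11708 + (7539 - 138) = 11708 + 7401 = 19109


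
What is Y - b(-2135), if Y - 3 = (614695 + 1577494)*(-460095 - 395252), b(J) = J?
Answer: -1875082282445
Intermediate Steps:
Y = -1875082284580 (Y = 3 + (614695 + 1577494)*(-460095 - 395252) = 3 + 2192189*(-855347) = 3 - 1875082284583 = -1875082284580)
Y - b(-2135) = -1875082284580 - 1*(-2135) = -1875082284580 + 2135 = -1875082282445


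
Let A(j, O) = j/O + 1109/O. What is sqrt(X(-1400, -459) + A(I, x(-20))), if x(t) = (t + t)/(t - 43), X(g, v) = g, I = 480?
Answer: sqrt(441070)/20 ≈ 33.207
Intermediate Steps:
x(t) = 2*t/(-43 + t) (x(t) = (2*t)/(-43 + t) = 2*t/(-43 + t))
A(j, O) = 1109/O + j/O
sqrt(X(-1400, -459) + A(I, x(-20))) = sqrt(-1400 + (1109 + 480)/((2*(-20)/(-43 - 20)))) = sqrt(-1400 + 1589/(2*(-20)/(-63))) = sqrt(-1400 + 1589/(2*(-20)*(-1/63))) = sqrt(-1400 + 1589/(40/63)) = sqrt(-1400 + (63/40)*1589) = sqrt(-1400 + 100107/40) = sqrt(44107/40) = sqrt(441070)/20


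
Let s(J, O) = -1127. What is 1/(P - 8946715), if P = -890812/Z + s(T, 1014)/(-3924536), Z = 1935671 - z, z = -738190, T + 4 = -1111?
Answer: -65178035736/583129331685523525 ≈ -1.1177e-7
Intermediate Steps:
T = -1115 (T = -4 - 1111 = -1115)
Z = 2673861 (Z = 1935671 - 1*(-738190) = 1935671 + 738190 = 2673861)
P = -21695716285/65178035736 (P = -890812/2673861 - 1127/(-3924536) = -890812*1/2673861 - 1127*(-1/3924536) = -890812/2673861 + 7/24376 = -21695716285/65178035736 ≈ -0.33287)
1/(P - 8946715) = 1/(-21695716285/65178035736 - 8946715) = 1/(-583129331685523525/65178035736) = -65178035736/583129331685523525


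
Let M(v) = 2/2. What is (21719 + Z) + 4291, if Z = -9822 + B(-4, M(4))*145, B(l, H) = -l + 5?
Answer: 17493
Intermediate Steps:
M(v) = 1 (M(v) = 2*(1/2) = 1)
B(l, H) = 5 - l
Z = -8517 (Z = -9822 + (5 - 1*(-4))*145 = -9822 + (5 + 4)*145 = -9822 + 9*145 = -9822 + 1305 = -8517)
(21719 + Z) + 4291 = (21719 - 8517) + 4291 = 13202 + 4291 = 17493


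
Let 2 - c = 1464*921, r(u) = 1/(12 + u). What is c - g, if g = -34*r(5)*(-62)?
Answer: -1348466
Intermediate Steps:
c = -1348342 (c = 2 - 1464*921 = 2 - 1*1348344 = 2 - 1348344 = -1348342)
g = 124 (g = -34/(12 + 5)*(-62) = -34/17*(-62) = -34*1/17*(-62) = -2*(-62) = 124)
c - g = -1348342 - 1*124 = -1348342 - 124 = -1348466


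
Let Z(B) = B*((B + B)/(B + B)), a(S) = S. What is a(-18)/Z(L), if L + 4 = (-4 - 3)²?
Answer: -⅖ ≈ -0.40000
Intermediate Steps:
L = 45 (L = -4 + (-4 - 3)² = -4 + (-7)² = -4 + 49 = 45)
Z(B) = B (Z(B) = B*((2*B)/((2*B))) = B*((2*B)*(1/(2*B))) = B*1 = B)
a(-18)/Z(L) = -18/45 = -18*1/45 = -⅖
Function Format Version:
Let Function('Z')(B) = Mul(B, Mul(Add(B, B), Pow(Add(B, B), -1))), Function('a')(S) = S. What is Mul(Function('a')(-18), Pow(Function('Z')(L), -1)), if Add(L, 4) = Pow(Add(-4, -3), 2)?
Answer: Rational(-2, 5) ≈ -0.40000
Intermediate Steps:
L = 45 (L = Add(-4, Pow(Add(-4, -3), 2)) = Add(-4, Pow(-7, 2)) = Add(-4, 49) = 45)
Function('Z')(B) = B (Function('Z')(B) = Mul(B, Mul(Mul(2, B), Pow(Mul(2, B), -1))) = Mul(B, Mul(Mul(2, B), Mul(Rational(1, 2), Pow(B, -1)))) = Mul(B, 1) = B)
Mul(Function('a')(-18), Pow(Function('Z')(L), -1)) = Mul(-18, Pow(45, -1)) = Mul(-18, Rational(1, 45)) = Rational(-2, 5)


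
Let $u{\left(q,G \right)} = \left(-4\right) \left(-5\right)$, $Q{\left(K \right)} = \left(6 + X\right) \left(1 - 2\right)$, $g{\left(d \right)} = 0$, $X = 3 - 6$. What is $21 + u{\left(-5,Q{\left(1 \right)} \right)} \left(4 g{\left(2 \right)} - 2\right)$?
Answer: $-19$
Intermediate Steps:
$X = -3$ ($X = 3 - 6 = -3$)
$Q{\left(K \right)} = -3$ ($Q{\left(K \right)} = \left(6 - 3\right) \left(1 - 2\right) = 3 \left(-1\right) = -3$)
$u{\left(q,G \right)} = 20$
$21 + u{\left(-5,Q{\left(1 \right)} \right)} \left(4 g{\left(2 \right)} - 2\right) = 21 + 20 \left(4 \cdot 0 - 2\right) = 21 + 20 \left(0 - 2\right) = 21 + 20 \left(-2\right) = 21 - 40 = -19$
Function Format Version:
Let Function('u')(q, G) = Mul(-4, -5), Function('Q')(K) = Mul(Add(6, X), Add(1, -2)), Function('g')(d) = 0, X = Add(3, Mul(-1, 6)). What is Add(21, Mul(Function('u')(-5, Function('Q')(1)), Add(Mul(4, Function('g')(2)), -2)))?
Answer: -19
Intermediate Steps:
X = -3 (X = Add(3, -6) = -3)
Function('Q')(K) = -3 (Function('Q')(K) = Mul(Add(6, -3), Add(1, -2)) = Mul(3, -1) = -3)
Function('u')(q, G) = 20
Add(21, Mul(Function('u')(-5, Function('Q')(1)), Add(Mul(4, Function('g')(2)), -2))) = Add(21, Mul(20, Add(Mul(4, 0), -2))) = Add(21, Mul(20, Add(0, -2))) = Add(21, Mul(20, -2)) = Add(21, -40) = -19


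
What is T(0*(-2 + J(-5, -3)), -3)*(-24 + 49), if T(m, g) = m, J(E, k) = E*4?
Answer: 0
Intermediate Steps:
J(E, k) = 4*E
T(0*(-2 + J(-5, -3)), -3)*(-24 + 49) = (0*(-2 + 4*(-5)))*(-24 + 49) = (0*(-2 - 20))*25 = (0*(-22))*25 = 0*25 = 0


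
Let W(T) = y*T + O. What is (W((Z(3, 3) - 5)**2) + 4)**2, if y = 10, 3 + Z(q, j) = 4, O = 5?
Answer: 28561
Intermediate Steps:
Z(q, j) = 1 (Z(q, j) = -3 + 4 = 1)
W(T) = 5 + 10*T (W(T) = 10*T + 5 = 5 + 10*T)
(W((Z(3, 3) - 5)**2) + 4)**2 = ((5 + 10*(1 - 5)**2) + 4)**2 = ((5 + 10*(-4)**2) + 4)**2 = ((5 + 10*16) + 4)**2 = ((5 + 160) + 4)**2 = (165 + 4)**2 = 169**2 = 28561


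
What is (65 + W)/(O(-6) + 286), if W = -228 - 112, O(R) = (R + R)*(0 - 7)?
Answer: -55/74 ≈ -0.74324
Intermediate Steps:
O(R) = -14*R (O(R) = (2*R)*(-7) = -14*R)
W = -340
(65 + W)/(O(-6) + 286) = (65 - 340)/(-14*(-6) + 286) = -275/(84 + 286) = -275/370 = -275*1/370 = -55/74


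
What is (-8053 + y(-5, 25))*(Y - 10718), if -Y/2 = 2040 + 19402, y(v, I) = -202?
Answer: 442484510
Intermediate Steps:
Y = -42884 (Y = -2*(2040 + 19402) = -2*21442 = -42884)
(-8053 + y(-5, 25))*(Y - 10718) = (-8053 - 202)*(-42884 - 10718) = -8255*(-53602) = 442484510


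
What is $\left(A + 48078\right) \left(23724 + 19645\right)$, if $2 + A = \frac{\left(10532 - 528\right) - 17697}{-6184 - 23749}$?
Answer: $\frac{62410879418769}{29933} \approx 2.085 \cdot 10^{9}$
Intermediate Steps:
$A = - \frac{52173}{29933}$ ($A = -2 + \frac{\left(10532 - 528\right) - 17697}{-6184 - 23749} = -2 + \frac{\left(10532 - 528\right) - 17697}{-29933} = -2 + \left(10004 - 17697\right) \left(- \frac{1}{29933}\right) = -2 - - \frac{7693}{29933} = -2 + \frac{7693}{29933} = - \frac{52173}{29933} \approx -1.743$)
$\left(A + 48078\right) \left(23724 + 19645\right) = \left(- \frac{52173}{29933} + 48078\right) \left(23724 + 19645\right) = \frac{1439066601}{29933} \cdot 43369 = \frac{62410879418769}{29933}$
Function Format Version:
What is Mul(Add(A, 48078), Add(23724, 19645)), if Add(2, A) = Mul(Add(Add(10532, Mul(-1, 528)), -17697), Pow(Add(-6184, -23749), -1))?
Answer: Rational(62410879418769, 29933) ≈ 2.0850e+9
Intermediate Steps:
A = Rational(-52173, 29933) (A = Add(-2, Mul(Add(Add(10532, Mul(-1, 528)), -17697), Pow(Add(-6184, -23749), -1))) = Add(-2, Mul(Add(Add(10532, -528), -17697), Pow(-29933, -1))) = Add(-2, Mul(Add(10004, -17697), Rational(-1, 29933))) = Add(-2, Mul(-7693, Rational(-1, 29933))) = Add(-2, Rational(7693, 29933)) = Rational(-52173, 29933) ≈ -1.7430)
Mul(Add(A, 48078), Add(23724, 19645)) = Mul(Add(Rational(-52173, 29933), 48078), Add(23724, 19645)) = Mul(Rational(1439066601, 29933), 43369) = Rational(62410879418769, 29933)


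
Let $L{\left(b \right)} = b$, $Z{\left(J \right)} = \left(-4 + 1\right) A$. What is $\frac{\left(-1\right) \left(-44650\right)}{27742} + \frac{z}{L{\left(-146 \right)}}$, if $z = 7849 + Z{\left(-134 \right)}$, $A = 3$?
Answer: $- \frac{52744595}{1012583} \approx -52.089$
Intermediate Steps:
$Z{\left(J \right)} = -9$ ($Z{\left(J \right)} = \left(-4 + 1\right) 3 = \left(-3\right) 3 = -9$)
$z = 7840$ ($z = 7849 - 9 = 7840$)
$\frac{\left(-1\right) \left(-44650\right)}{27742} + \frac{z}{L{\left(-146 \right)}} = \frac{\left(-1\right) \left(-44650\right)}{27742} + \frac{7840}{-146} = 44650 \cdot \frac{1}{27742} + 7840 \left(- \frac{1}{146}\right) = \frac{22325}{13871} - \frac{3920}{73} = - \frac{52744595}{1012583}$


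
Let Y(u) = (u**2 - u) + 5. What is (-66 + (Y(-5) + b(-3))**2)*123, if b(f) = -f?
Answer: 169494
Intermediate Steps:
Y(u) = 5 + u**2 - u
(-66 + (Y(-5) + b(-3))**2)*123 = (-66 + ((5 + (-5)**2 - 1*(-5)) - 1*(-3))**2)*123 = (-66 + ((5 + 25 + 5) + 3)**2)*123 = (-66 + (35 + 3)**2)*123 = (-66 + 38**2)*123 = (-66 + 1444)*123 = 1378*123 = 169494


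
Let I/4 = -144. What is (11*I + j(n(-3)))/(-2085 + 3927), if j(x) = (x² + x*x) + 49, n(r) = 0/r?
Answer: -6287/1842 ≈ -3.4131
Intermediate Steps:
n(r) = 0
I = -576 (I = 4*(-144) = -576)
j(x) = 49 + 2*x² (j(x) = (x² + x²) + 49 = 2*x² + 49 = 49 + 2*x²)
(11*I + j(n(-3)))/(-2085 + 3927) = (11*(-576) + (49 + 2*0²))/(-2085 + 3927) = (-6336 + (49 + 2*0))/1842 = (-6336 + (49 + 0))*(1/1842) = (-6336 + 49)*(1/1842) = -6287*1/1842 = -6287/1842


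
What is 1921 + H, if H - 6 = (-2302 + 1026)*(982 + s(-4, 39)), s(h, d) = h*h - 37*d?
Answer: 569747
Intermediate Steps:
s(h, d) = h**2 - 37*d
H = 567826 (H = 6 + (-2302 + 1026)*(982 + ((-4)**2 - 37*39)) = 6 - 1276*(982 + (16 - 1443)) = 6 - 1276*(982 - 1427) = 6 - 1276*(-445) = 6 + 567820 = 567826)
1921 + H = 1921 + 567826 = 569747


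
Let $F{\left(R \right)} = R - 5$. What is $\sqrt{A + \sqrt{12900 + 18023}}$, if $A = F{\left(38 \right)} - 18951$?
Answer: $\sqrt{-18918 + 17 \sqrt{107}} \approx 136.9 i$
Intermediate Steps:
$F{\left(R \right)} = -5 + R$
$A = -18918$ ($A = \left(-5 + 38\right) - 18951 = 33 - 18951 = -18918$)
$\sqrt{A + \sqrt{12900 + 18023}} = \sqrt{-18918 + \sqrt{12900 + 18023}} = \sqrt{-18918 + \sqrt{30923}} = \sqrt{-18918 + 17 \sqrt{107}}$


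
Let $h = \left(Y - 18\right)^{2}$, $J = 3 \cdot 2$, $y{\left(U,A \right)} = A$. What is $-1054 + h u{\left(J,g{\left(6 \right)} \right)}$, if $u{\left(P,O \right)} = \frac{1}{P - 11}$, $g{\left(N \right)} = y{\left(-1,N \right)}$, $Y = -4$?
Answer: $- \frac{5754}{5} \approx -1150.8$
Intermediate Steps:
$g{\left(N \right)} = N$
$J = 6$
$u{\left(P,O \right)} = \frac{1}{-11 + P}$
$h = 484$ ($h = \left(-4 - 18\right)^{2} = \left(-22\right)^{2} = 484$)
$-1054 + h u{\left(J,g{\left(6 \right)} \right)} = -1054 + \frac{484}{-11 + 6} = -1054 + \frac{484}{-5} = -1054 + 484 \left(- \frac{1}{5}\right) = -1054 - \frac{484}{5} = - \frac{5754}{5}$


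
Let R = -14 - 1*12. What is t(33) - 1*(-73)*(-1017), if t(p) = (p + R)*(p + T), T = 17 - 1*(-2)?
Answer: -73877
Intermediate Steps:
T = 19 (T = 17 + 2 = 19)
R = -26 (R = -14 - 12 = -26)
t(p) = (-26 + p)*(19 + p) (t(p) = (p - 26)*(p + 19) = (-26 + p)*(19 + p))
t(33) - 1*(-73)*(-1017) = (-494 + 33² - 7*33) - 1*(-73)*(-1017) = (-494 + 1089 - 231) + 73*(-1017) = 364 - 74241 = -73877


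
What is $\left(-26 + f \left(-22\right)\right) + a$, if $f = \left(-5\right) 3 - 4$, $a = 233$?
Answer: $625$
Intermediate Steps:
$f = -19$ ($f = -15 - 4 = -19$)
$\left(-26 + f \left(-22\right)\right) + a = \left(-26 - -418\right) + 233 = \left(-26 + 418\right) + 233 = 392 + 233 = 625$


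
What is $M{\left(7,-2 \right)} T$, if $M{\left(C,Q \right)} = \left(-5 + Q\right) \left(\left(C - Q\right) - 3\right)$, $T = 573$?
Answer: $-24066$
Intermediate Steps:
$M{\left(C,Q \right)} = \left(-5 + Q\right) \left(-3 + C - Q\right)$
$M{\left(7,-2 \right)} T = \left(15 - \left(-2\right)^{2} - 35 + 2 \left(-2\right) + 7 \left(-2\right)\right) 573 = \left(15 - 4 - 35 - 4 - 14\right) 573 = \left(-42\right) 573 = -24066$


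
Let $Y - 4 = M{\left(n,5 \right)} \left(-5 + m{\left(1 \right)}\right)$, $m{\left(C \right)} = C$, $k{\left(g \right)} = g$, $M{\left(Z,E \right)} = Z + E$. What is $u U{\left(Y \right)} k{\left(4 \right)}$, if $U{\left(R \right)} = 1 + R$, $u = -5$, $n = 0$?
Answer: $300$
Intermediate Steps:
$M{\left(Z,E \right)} = E + Z$
$Y = -16$ ($Y = 4 + \left(5 + 0\right) \left(-5 + 1\right) = 4 + 5 \left(-4\right) = 4 - 20 = -16$)
$u U{\left(Y \right)} k{\left(4 \right)} = - 5 \left(1 - 16\right) 4 = \left(-5\right) \left(-15\right) 4 = 75 \cdot 4 = 300$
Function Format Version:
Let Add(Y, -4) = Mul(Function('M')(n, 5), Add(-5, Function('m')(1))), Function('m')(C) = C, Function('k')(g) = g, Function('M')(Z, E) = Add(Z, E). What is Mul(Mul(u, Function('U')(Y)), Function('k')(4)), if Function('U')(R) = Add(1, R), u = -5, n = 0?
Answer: 300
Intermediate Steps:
Function('M')(Z, E) = Add(E, Z)
Y = -16 (Y = Add(4, Mul(Add(5, 0), Add(-5, 1))) = Add(4, Mul(5, -4)) = Add(4, -20) = -16)
Mul(Mul(u, Function('U')(Y)), Function('k')(4)) = Mul(Mul(-5, Add(1, -16)), 4) = Mul(Mul(-5, -15), 4) = Mul(75, 4) = 300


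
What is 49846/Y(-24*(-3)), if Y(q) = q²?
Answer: 24923/2592 ≈ 9.6154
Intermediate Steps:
49846/Y(-24*(-3)) = 49846/((-24*(-3))²) = 49846/(72²) = 49846/5184 = 49846*(1/5184) = 24923/2592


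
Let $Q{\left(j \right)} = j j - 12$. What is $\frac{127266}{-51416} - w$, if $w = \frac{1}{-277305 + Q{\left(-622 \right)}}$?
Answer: $- \frac{6972102619}{2816748436} \approx -2.4752$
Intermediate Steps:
$Q{\left(j \right)} = -12 + j^{2}$ ($Q{\left(j \right)} = j^{2} - 12 = -12 + j^{2}$)
$w = \frac{1}{109567}$ ($w = \frac{1}{-277305 - \left(12 - \left(-622\right)^{2}\right)} = \frac{1}{-277305 + \left(-12 + 386884\right)} = \frac{1}{-277305 + 386872} = \frac{1}{109567} \approx 9.1268 \cdot 10^{-6}$)
$\frac{127266}{-51416} - w = \frac{127266}{-51416} - \frac{1}{109567} = 127266 \left(- \frac{1}{51416}\right) - \frac{1}{109567} = - \frac{63633}{25708} - \frac{1}{109567} = - \frac{6972102619}{2816748436}$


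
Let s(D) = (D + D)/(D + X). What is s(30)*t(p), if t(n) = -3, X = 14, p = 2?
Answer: -45/11 ≈ -4.0909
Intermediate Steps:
s(D) = 2*D/(14 + D) (s(D) = (D + D)/(D + 14) = (2*D)/(14 + D) = 2*D/(14 + D))
s(30)*t(p) = (2*30/(14 + 30))*(-3) = (2*30/44)*(-3) = (2*30*(1/44))*(-3) = (15/11)*(-3) = -45/11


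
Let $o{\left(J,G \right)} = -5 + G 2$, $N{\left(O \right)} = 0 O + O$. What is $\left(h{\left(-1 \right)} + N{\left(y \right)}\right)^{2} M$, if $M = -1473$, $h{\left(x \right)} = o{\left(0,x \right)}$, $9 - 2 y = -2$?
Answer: $- \frac{13257}{4} \approx -3314.3$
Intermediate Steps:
$y = \frac{11}{2}$ ($y = \frac{9}{2} - -1 = \frac{9}{2} + 1 = \frac{11}{2} \approx 5.5$)
$N{\left(O \right)} = O$ ($N{\left(O \right)} = 0 + O = O$)
$o{\left(J,G \right)} = -5 + 2 G$
$h{\left(x \right)} = -5 + 2 x$
$\left(h{\left(-1 \right)} + N{\left(y \right)}\right)^{2} M = \left(\left(-5 + 2 \left(-1\right)\right) + \frac{11}{2}\right)^{2} \left(-1473\right) = \left(\left(-5 - 2\right) + \frac{11}{2}\right)^{2} \left(-1473\right) = \left(-7 + \frac{11}{2}\right)^{2} \left(-1473\right) = \left(- \frac{3}{2}\right)^{2} \left(-1473\right) = \frac{9}{4} \left(-1473\right) = - \frac{13257}{4}$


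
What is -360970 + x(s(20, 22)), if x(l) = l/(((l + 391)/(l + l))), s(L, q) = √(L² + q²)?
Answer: -3227392106/8941 - 208*√221/8941 ≈ -3.6097e+5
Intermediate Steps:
x(l) = 2*l²/(391 + l) (x(l) = l/(((391 + l)/((2*l)))) = l/(((391 + l)*(1/(2*l)))) = l/(((391 + l)/(2*l))) = l*(2*l/(391 + l)) = 2*l²/(391 + l))
-360970 + x(s(20, 22)) = -360970 + 2*(√(20² + 22²))²/(391 + √(20² + 22²)) = -360970 + 2*(√(400 + 484))²/(391 + √(400 + 484)) = -360970 + 2*(√884)²/(391 + √884) = -360970 + 2*(2*√221)²/(391 + 2*√221) = -360970 + 2*884/(391 + 2*√221) = -360970 + 1768/(391 + 2*√221)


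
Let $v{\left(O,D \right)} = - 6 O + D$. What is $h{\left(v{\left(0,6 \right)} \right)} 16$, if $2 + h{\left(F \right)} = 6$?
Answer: $64$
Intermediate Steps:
$v{\left(O,D \right)} = D - 6 O$
$h{\left(F \right)} = 4$ ($h{\left(F \right)} = -2 + 6 = 4$)
$h{\left(v{\left(0,6 \right)} \right)} 16 = 4 \cdot 16 = 64$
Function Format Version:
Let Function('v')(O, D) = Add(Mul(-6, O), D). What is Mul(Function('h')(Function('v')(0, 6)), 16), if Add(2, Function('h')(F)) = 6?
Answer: 64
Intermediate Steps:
Function('v')(O, D) = Add(D, Mul(-6, O))
Function('h')(F) = 4 (Function('h')(F) = Add(-2, 6) = 4)
Mul(Function('h')(Function('v')(0, 6)), 16) = Mul(4, 16) = 64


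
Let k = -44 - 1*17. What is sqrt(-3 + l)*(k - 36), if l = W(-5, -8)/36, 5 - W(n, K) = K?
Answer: -97*I*sqrt(95)/6 ≈ -157.57*I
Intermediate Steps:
W(n, K) = 5 - K
l = 13/36 (l = (5 - 1*(-8))/36 = (5 + 8)*(1/36) = 13*(1/36) = 13/36 ≈ 0.36111)
k = -61 (k = -44 - 17 = -61)
sqrt(-3 + l)*(k - 36) = sqrt(-3 + 13/36)*(-61 - 36) = sqrt(-95/36)*(-97) = (I*sqrt(95)/6)*(-97) = -97*I*sqrt(95)/6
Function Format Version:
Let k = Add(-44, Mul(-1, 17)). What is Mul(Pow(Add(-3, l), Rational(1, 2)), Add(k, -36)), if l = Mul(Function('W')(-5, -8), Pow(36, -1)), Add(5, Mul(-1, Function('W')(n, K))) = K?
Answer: Mul(Rational(-97, 6), I, Pow(95, Rational(1, 2))) ≈ Mul(-157.57, I)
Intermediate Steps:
Function('W')(n, K) = Add(5, Mul(-1, K))
l = Rational(13, 36) (l = Mul(Add(5, Mul(-1, -8)), Pow(36, -1)) = Mul(Add(5, 8), Rational(1, 36)) = Mul(13, Rational(1, 36)) = Rational(13, 36) ≈ 0.36111)
k = -61 (k = Add(-44, -17) = -61)
Mul(Pow(Add(-3, l), Rational(1, 2)), Add(k, -36)) = Mul(Pow(Add(-3, Rational(13, 36)), Rational(1, 2)), Add(-61, -36)) = Mul(Pow(Rational(-95, 36), Rational(1, 2)), -97) = Mul(Mul(Rational(1, 6), I, Pow(95, Rational(1, 2))), -97) = Mul(Rational(-97, 6), I, Pow(95, Rational(1, 2)))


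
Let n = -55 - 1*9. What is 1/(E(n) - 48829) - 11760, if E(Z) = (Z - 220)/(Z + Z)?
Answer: -18374494352/1562457 ≈ -11760.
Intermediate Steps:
n = -64 (n = -55 - 9 = -64)
E(Z) = (-220 + Z)/(2*Z) (E(Z) = (-220 + Z)/((2*Z)) = (-220 + Z)*(1/(2*Z)) = (-220 + Z)/(2*Z))
1/(E(n) - 48829) - 11760 = 1/((½)*(-220 - 64)/(-64) - 48829) - 11760 = 1/((½)*(-1/64)*(-284) - 48829) - 11760 = 1/(71/32 - 48829) - 11760 = 1/(-1562457/32) - 11760 = -32/1562457 - 11760 = -18374494352/1562457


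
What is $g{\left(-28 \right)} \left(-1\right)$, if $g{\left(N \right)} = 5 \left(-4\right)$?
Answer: $20$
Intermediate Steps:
$g{\left(N \right)} = -20$
$g{\left(-28 \right)} \left(-1\right) = \left(-20\right) \left(-1\right) = 20$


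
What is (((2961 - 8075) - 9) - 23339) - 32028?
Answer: -60490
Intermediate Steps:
(((2961 - 8075) - 9) - 23339) - 32028 = ((-5114 - 9) - 23339) - 32028 = (-5123 - 23339) - 32028 = -28462 - 32028 = -60490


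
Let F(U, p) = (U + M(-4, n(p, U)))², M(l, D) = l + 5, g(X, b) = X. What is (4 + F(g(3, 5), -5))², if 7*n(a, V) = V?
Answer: 400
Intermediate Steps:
n(a, V) = V/7
M(l, D) = 5 + l
F(U, p) = (1 + U)² (F(U, p) = (U + (5 - 4))² = (U + 1)² = (1 + U)²)
(4 + F(g(3, 5), -5))² = (4 + (1 + 3)²)² = (4 + 4²)² = (4 + 16)² = 20² = 400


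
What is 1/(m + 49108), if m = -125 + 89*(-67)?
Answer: 1/43020 ≈ 2.3245e-5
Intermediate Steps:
m = -6088 (m = -125 - 5963 = -6088)
1/(m + 49108) = 1/(-6088 + 49108) = 1/43020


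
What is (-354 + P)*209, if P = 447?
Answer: 19437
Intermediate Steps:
(-354 + P)*209 = (-354 + 447)*209 = 93*209 = 19437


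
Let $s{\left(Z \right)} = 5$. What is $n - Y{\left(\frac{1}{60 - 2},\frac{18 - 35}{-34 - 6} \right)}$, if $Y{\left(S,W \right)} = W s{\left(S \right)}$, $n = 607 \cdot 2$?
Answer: $\frac{9695}{8} \approx 1211.9$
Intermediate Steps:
$n = 1214$
$Y{\left(S,W \right)} = 5 W$ ($Y{\left(S,W \right)} = W 5 = 5 W$)
$n - Y{\left(\frac{1}{60 - 2},\frac{18 - 35}{-34 - 6} \right)} = 1214 - 5 \frac{18 - 35}{-34 - 6} = 1214 - 5 \left(- \frac{17}{-40}\right) = 1214 - 5 \left(\left(-17\right) \left(- \frac{1}{40}\right)\right) = 1214 - 5 \cdot \frac{17}{40} = 1214 - \frac{17}{8} = \frac{9695}{8}$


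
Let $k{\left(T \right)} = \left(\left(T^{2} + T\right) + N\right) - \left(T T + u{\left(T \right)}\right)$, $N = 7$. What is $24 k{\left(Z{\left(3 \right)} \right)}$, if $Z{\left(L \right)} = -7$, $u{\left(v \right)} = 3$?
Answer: $-72$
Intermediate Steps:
$k{\left(T \right)} = 4 + T$ ($k{\left(T \right)} = \left(\left(T^{2} + T\right) + 7\right) - \left(T T + 3\right) = \left(\left(T + T^{2}\right) + 7\right) - \left(T^{2} + 3\right) = \left(7 + T + T^{2}\right) - \left(3 + T^{2}\right) = 4 + T$)
$24 k{\left(Z{\left(3 \right)} \right)} = 24 \left(4 - 7\right) = 24 \left(-3\right) = -72$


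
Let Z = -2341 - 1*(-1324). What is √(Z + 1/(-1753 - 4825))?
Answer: I*√44005682006/6578 ≈ 31.89*I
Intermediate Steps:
Z = -1017 (Z = -2341 + 1324 = -1017)
√(Z + 1/(-1753 - 4825)) = √(-1017 + 1/(-1753 - 4825)) = √(-1017 + 1/(-6578)) = √(-1017 - 1/6578) = √(-6689827/6578) = I*√44005682006/6578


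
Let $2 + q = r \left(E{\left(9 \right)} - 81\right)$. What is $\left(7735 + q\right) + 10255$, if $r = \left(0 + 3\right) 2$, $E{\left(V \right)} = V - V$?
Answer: $17502$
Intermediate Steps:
$E{\left(V \right)} = 0$
$r = 6$ ($r = 3 \cdot 2 = 6$)
$q = -488$ ($q = -2 + 6 \left(0 - 81\right) = -2 + 6 \left(-81\right) = -2 - 486 = -488$)
$\left(7735 + q\right) + 10255 = \left(7735 - 488\right) + 10255 = 7247 + 10255 = 17502$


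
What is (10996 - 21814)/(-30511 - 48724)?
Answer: 10818/79235 ≈ 0.13653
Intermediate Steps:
(10996 - 21814)/(-30511 - 48724) = -10818/(-79235) = -10818*(-1/79235) = 10818/79235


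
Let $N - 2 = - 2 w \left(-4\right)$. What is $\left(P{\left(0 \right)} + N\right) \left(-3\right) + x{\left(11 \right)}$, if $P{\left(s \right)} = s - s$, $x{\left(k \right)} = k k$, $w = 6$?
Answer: $-29$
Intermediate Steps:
$x{\left(k \right)} = k^{2}$
$N = 50$ ($N = 2 + \left(-2\right) 6 \left(-4\right) = 2 - -48 = 2 + 48 = 50$)
$P{\left(s \right)} = 0$
$\left(P{\left(0 \right)} + N\right) \left(-3\right) + x{\left(11 \right)} = \left(0 + 50\right) \left(-3\right) + 11^{2} = 50 \left(-3\right) + 121 = -150 + 121 = -29$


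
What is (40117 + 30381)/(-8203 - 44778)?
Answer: -70498/52981 ≈ -1.3306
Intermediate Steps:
(40117 + 30381)/(-8203 - 44778) = 70498/(-52981) = 70498*(-1/52981) = -70498/52981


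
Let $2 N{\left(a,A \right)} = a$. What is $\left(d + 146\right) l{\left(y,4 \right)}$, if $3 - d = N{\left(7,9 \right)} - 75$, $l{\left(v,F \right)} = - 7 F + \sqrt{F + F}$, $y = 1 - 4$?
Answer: $-6174 + 441 \sqrt{2} \approx -5550.3$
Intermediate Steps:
$y = -3$ ($y = 1 - 4 = -3$)
$N{\left(a,A \right)} = \frac{a}{2}$
$l{\left(v,F \right)} = - 7 F + \sqrt{2} \sqrt{F}$ ($l{\left(v,F \right)} = - 7 F + \sqrt{2 F} = - 7 F + \sqrt{2} \sqrt{F}$)
$d = \frac{149}{2}$ ($d = 3 - \left(\frac{1}{2} \cdot 7 - 75\right) = 3 - \left(\frac{7}{2} - 75\right) = 3 - - \frac{143}{2} = 3 + \frac{143}{2} = \frac{149}{2} \approx 74.5$)
$\left(d + 146\right) l{\left(y,4 \right)} = \left(\frac{149}{2} + 146\right) \left(\left(-7\right) 4 + \sqrt{2} \sqrt{4}\right) = \frac{441 \left(-28 + \sqrt{2} \cdot 2\right)}{2} = \frac{441 \left(-28 + 2 \sqrt{2}\right)}{2} = -6174 + 441 \sqrt{2}$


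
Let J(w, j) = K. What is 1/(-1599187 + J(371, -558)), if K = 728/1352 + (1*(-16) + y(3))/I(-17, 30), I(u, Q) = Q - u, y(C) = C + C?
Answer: -611/977103058 ≈ -6.2532e-7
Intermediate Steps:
y(C) = 2*C
K = 199/611 (K = 728/1352 + (1*(-16) + 2*3)/(30 - 1*(-17)) = 728*(1/1352) + (-16 + 6)/(30 + 17) = 7/13 - 10/47 = 199/611 ≈ 0.32570)
J(w, j) = 199/611
1/(-1599187 + J(371, -558)) = 1/(-1599187 + 199/611) = 1/(-977103058/611) = -611/977103058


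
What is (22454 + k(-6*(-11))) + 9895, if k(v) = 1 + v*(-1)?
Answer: 32284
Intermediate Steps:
k(v) = 1 - v
(22454 + k(-6*(-11))) + 9895 = (22454 + (1 - (-6)*(-11))) + 9895 = (22454 + (1 - 1*66)) + 9895 = (22454 + (1 - 66)) + 9895 = (22454 - 65) + 9895 = 22389 + 9895 = 32284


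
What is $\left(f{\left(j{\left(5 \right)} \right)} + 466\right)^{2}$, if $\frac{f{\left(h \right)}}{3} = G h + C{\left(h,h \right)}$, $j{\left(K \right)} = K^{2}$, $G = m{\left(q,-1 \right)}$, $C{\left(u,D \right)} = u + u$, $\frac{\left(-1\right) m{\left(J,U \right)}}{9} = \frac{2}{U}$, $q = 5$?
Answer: $3865156$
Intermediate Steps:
$m{\left(J,U \right)} = - \frac{18}{U}$ ($m{\left(J,U \right)} = - 9 \frac{2}{U} = - \frac{18}{U}$)
$C{\left(u,D \right)} = 2 u$
$G = 18$ ($G = - \frac{18}{-1} = \left(-18\right) \left(-1\right) = 18$)
$f{\left(h \right)} = 60 h$ ($f{\left(h \right)} = 3 \left(18 h + 2 h\right) = 3 \cdot 20 h = 60 h$)
$\left(f{\left(j{\left(5 \right)} \right)} + 466\right)^{2} = \left(60 \cdot 5^{2} + 466\right)^{2} = \left(60 \cdot 25 + 466\right)^{2} = \left(1500 + 466\right)^{2} = 1966^{2} = 3865156$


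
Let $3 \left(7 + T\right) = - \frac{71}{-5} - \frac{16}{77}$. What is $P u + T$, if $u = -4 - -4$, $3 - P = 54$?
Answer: $- \frac{2698}{1155} \approx -2.3359$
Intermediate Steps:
$P = -51$ ($P = 3 - 54 = -51$)
$u = 0$ ($u = -4 + 4 = 0$)
$T = - \frac{2698}{1155}$ ($T = -7 + \frac{- \frac{71}{-5} - \frac{16}{77}}{3} = -7 + \frac{\left(-71\right) \left(- \frac{1}{5}\right) - \frac{16}{77}}{3} = -7 + \frac{\frac{71}{5} - \frac{16}{77}}{3} = -7 + \frac{1}{3} \cdot \frac{5387}{385} = -7 + \frac{5387}{1155} = - \frac{2698}{1155} \approx -2.3359$)
$P u + T = \left(-51\right) 0 - \frac{2698}{1155} = 0 - \frac{2698}{1155} = - \frac{2698}{1155}$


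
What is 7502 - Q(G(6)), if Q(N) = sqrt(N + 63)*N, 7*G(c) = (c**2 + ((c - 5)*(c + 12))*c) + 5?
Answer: 7502 - 149*sqrt(4130)/49 ≈ 7306.6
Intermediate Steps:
G(c) = 5/7 + c**2/7 + c*(-5 + c)*(12 + c)/7 (G(c) = ((c**2 + ((c - 5)*(c + 12))*c) + 5)/7 = ((c**2 + ((-5 + c)*(12 + c))*c) + 5)/7 = ((c**2 + c*(-5 + c)*(12 + c)) + 5)/7 = (5 + c**2 + c*(-5 + c)*(12 + c))/7 = 5/7 + c**2/7 + c*(-5 + c)*(12 + c)/7)
Q(N) = N*sqrt(63 + N) (Q(N) = sqrt(63 + N)*N = N*sqrt(63 + N))
7502 - Q(G(6)) = 7502 - (5/7 - 60/7*6 + (1/7)*6**3 + (8/7)*6**2)*sqrt(63 + (5/7 - 60/7*6 + (1/7)*6**3 + (8/7)*6**2)) = 7502 - (5/7 - 360/7 + (1/7)*216 + (8/7)*36)*sqrt(63 + (5/7 - 360/7 + (1/7)*216 + (8/7)*36)) = 7502 - (5/7 - 360/7 + 216/7 + 288/7)*sqrt(63 + (5/7 - 360/7 + 216/7 + 288/7)) = 7502 - 149*sqrt(63 + 149/7)/7 = 7502 - 149*sqrt(590/7)/7 = 7502 - 149*sqrt(4130)/7/7 = 7502 - 149*sqrt(4130)/49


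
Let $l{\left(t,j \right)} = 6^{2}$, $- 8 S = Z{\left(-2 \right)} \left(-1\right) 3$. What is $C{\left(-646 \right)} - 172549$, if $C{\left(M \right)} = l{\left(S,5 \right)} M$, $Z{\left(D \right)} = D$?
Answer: $-195805$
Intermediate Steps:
$S = - \frac{3}{4}$ ($S = - \frac{\left(-2\right) \left(-1\right) 3}{8} = - \frac{2 \cdot 3}{8} = \left(- \frac{1}{8}\right) 6 = - \frac{3}{4} \approx -0.75$)
$l{\left(t,j \right)} = 36$
$C{\left(M \right)} = 36 M$
$C{\left(-646 \right)} - 172549 = 36 \left(-646\right) - 172549 = -23256 - 172549 = -195805$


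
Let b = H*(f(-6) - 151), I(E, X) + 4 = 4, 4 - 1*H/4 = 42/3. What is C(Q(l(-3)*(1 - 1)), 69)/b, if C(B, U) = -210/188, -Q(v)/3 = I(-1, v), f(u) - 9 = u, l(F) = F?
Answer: -21/111296 ≈ -0.00018869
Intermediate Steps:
H = -40 (H = 16 - 168/3 = 16 - 4*14 = 16 - 56 = -40)
I(E, X) = 0 (I(E, X) = -4 + 4 = 0)
f(u) = 9 + u
Q(v) = 0 (Q(v) = -3*0 = 0)
C(B, U) = -105/94 (C(B, U) = -210*1/188 = -105/94)
b = 5920 (b = -40*((9 - 6) - 151) = -40*(3 - 151) = -40*(-148) = 5920)
C(Q(l(-3)*(1 - 1)), 69)/b = -105/94/5920 = -105/94*1/5920 = -21/111296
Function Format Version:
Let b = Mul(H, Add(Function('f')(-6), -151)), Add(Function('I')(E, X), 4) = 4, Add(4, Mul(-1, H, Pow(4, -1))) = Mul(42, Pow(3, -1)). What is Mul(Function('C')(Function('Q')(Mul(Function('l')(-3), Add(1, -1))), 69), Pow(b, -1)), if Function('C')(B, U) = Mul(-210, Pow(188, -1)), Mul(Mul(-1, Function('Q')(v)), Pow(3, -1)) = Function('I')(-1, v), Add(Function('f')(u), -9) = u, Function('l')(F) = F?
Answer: Rational(-21, 111296) ≈ -0.00018869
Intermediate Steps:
H = -40 (H = Add(16, Mul(-4, Mul(42, Pow(3, -1)))) = Add(16, Mul(-4, Mul(42, Rational(1, 3)))) = Add(16, Mul(-4, 14)) = Add(16, -56) = -40)
Function('I')(E, X) = 0 (Function('I')(E, X) = Add(-4, 4) = 0)
Function('f')(u) = Add(9, u)
Function('Q')(v) = 0 (Function('Q')(v) = Mul(-3, 0) = 0)
Function('C')(B, U) = Rational(-105, 94) (Function('C')(B, U) = Mul(-210, Rational(1, 188)) = Rational(-105, 94))
b = 5920 (b = Mul(-40, Add(Add(9, -6), -151)) = Mul(-40, Add(3, -151)) = Mul(-40, -148) = 5920)
Mul(Function('C')(Function('Q')(Mul(Function('l')(-3), Add(1, -1))), 69), Pow(b, -1)) = Mul(Rational(-105, 94), Pow(5920, -1)) = Mul(Rational(-105, 94), Rational(1, 5920)) = Rational(-21, 111296)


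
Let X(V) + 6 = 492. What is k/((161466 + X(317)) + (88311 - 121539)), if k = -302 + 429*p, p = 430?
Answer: 46042/32181 ≈ 1.4307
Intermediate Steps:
X(V) = 486 (X(V) = -6 + 492 = 486)
k = 184168 (k = -302 + 429*430 = -302 + 184470 = 184168)
k/((161466 + X(317)) + (88311 - 121539)) = 184168/((161466 + 486) + (88311 - 121539)) = 184168/(161952 - 33228) = 184168/128724 = 184168*(1/128724) = 46042/32181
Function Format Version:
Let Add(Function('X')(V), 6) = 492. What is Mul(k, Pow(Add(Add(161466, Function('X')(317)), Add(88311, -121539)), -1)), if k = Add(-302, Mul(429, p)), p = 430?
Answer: Rational(46042, 32181) ≈ 1.4307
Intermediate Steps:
Function('X')(V) = 486 (Function('X')(V) = Add(-6, 492) = 486)
k = 184168 (k = Add(-302, Mul(429, 430)) = Add(-302, 184470) = 184168)
Mul(k, Pow(Add(Add(161466, Function('X')(317)), Add(88311, -121539)), -1)) = Mul(184168, Pow(Add(Add(161466, 486), Add(88311, -121539)), -1)) = Mul(184168, Pow(Add(161952, -33228), -1)) = Mul(184168, Pow(128724, -1)) = Mul(184168, Rational(1, 128724)) = Rational(46042, 32181)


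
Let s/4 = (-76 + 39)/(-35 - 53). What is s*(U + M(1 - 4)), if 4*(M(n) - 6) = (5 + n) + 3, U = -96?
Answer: -13135/88 ≈ -149.26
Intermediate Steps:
M(n) = 8 + n/4 (M(n) = 6 + ((5 + n) + 3)/4 = 6 + (8 + n)/4 = 6 + (2 + n/4) = 8 + n/4)
s = 37/22 (s = 4*((-76 + 39)/(-35 - 53)) = 4*(-37/(-88)) = 4*(-37*(-1/88)) = 4*(37/88) = 37/22 ≈ 1.6818)
s*(U + M(1 - 4)) = 37*(-96 + (8 + (1 - 4)/4))/22 = 37*(-96 + (8 + (1/4)*(-3)))/22 = 37*(-96 + (8 - 3/4))/22 = 37*(-96 + 29/4)/22 = (37/22)*(-355/4) = -13135/88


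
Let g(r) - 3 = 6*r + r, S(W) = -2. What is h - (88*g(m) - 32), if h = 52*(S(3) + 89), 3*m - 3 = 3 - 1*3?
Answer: 3676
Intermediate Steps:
m = 1 (m = 1 + (3 - 1*3)/3 = 1 + (3 - 3)/3 = 1 + (⅓)*0 = 1 + 0 = 1)
h = 4524 (h = 52*(-2 + 89) = 52*87 = 4524)
g(r) = 3 + 7*r (g(r) = 3 + (6*r + r) = 3 + 7*r)
h - (88*g(m) - 32) = 4524 - (88*(3 + 7*1) - 32) = 4524 - (88*(3 + 7) - 32) = 4524 - (88*10 - 32) = 4524 - (880 - 32) = 4524 - 1*848 = 4524 - 848 = 3676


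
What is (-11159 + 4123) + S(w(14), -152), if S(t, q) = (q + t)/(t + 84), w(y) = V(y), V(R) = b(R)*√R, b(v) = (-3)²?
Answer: -992407/141 + 118*√14/329 ≈ -7037.0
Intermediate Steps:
b(v) = 9
V(R) = 9*√R
w(y) = 9*√y
S(t, q) = (q + t)/(84 + t)
(-11159 + 4123) + S(w(14), -152) = (-11159 + 4123) + (-152 + 9*√14)/(84 + 9*√14) = -7036 + (-152 + 9*√14)/(84 + 9*√14)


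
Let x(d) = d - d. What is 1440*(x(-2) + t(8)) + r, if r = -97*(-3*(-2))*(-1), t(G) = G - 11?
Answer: -3738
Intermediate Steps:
t(G) = -11 + G
x(d) = 0
r = 582 (r = -582*(-1) = -97*(-6) = 582)
1440*(x(-2) + t(8)) + r = 1440*(0 + (-11 + 8)) + 582 = 1440*(0 - 3) + 582 = 1440*(-3) + 582 = -4320 + 582 = -3738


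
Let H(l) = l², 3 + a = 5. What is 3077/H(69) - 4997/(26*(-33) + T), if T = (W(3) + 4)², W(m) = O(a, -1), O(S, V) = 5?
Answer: 8727182/1233099 ≈ 7.0774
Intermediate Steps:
a = 2 (a = -3 + 5 = 2)
W(m) = 5
T = 81 (T = (5 + 4)² = 9² = 81)
3077/H(69) - 4997/(26*(-33) + T) = 3077/(69²) - 4997/(26*(-33) + 81) = 3077/4761 - 4997/(-858 + 81) = 3077*(1/4761) - 4997/(-777) = 3077/4761 - 4997*(-1/777) = 3077/4761 + 4997/777 = 8727182/1233099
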